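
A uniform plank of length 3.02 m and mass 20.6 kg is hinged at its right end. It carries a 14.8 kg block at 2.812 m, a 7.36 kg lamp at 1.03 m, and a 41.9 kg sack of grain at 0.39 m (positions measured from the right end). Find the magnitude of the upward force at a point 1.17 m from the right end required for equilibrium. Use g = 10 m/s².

F ≈ 826 N

About the right end:
Beam weight: 20.6 × 10 = 206 N down at 1.51 m → arm 1.51 m, τ = 206 × 1.51 = 311.1 N·m counterclockwise.
Block: 14.8 × 10 = 148 N down at 2.812 m → arm 2.812 m, τ = 148 × 2.812 = 416.2 N·m counterclockwise.
Lamp: 7.36 × 10 = 73.6 N down at 1.03 m → arm 1.03 m, τ = 73.6 × 1.03 = 75.81 N·m counterclockwise.
Sack of grain: 41.9 × 10 = 419 N down at 0.39 m → arm 0.39 m, τ = 419 × 0.39 = 163.4 N·m counterclockwise.
Net moment of the loads = 966.5 N·m counterclockwise.
The upward force F acts at a point 1.17 m from the right end, arm 1.17 m, giving F × 1.17 clockwise.
Στ = 0 ⇒ F × 1.17 = 966.5 ⇒ F = 966.5 / 1.17 = 826 N.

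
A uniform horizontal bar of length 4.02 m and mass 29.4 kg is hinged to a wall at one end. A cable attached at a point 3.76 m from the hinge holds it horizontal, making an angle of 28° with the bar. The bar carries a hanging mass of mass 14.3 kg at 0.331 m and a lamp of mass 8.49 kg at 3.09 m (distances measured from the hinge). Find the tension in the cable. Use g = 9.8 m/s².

Sum moments about the hinge (the unknown hinge reaction has zero arm there).
Beam weight: 29.4 × 9.8 = 288.1 N down at 2.01 m → arm 2.01 m, τ = 288.1 × 2.01 = 579.1 N·m clockwise.
Hanging mass: 14.3 × 9.8 = 140.1 N down at 0.331 m → arm 0.331 m, τ = 140.1 × 0.331 = 46.37 N·m clockwise.
Lamp: 8.49 × 9.8 = 83.2 N down at 3.09 m → arm 3.09 m, τ = 83.2 × 3.09 = 257.1 N·m clockwise.
Total clockwise load moment = 882.6 N·m.
The cable tension T acts at 3.76 m; only its component perpendicular to the bar, T sinθ, produces torque. sin 28° = 0.4695.
Στ = 0 ⇒ T × 3.76 × 0.4695 = 882.6 ⇒ T = 882.6 / 1.765 = 500 N.

T ≈ 500 N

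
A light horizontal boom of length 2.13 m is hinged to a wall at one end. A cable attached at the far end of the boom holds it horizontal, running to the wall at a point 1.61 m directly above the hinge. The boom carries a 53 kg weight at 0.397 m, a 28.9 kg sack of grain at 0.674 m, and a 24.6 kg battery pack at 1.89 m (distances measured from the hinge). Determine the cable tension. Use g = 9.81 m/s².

About the hinge:
Weight: 53 × 9.81 = 519.9 N down at 0.397 m → arm 0.397 m, τ = 519.9 × 0.397 = 206.4 N·m clockwise.
Sack of grain: 28.9 × 9.81 = 283.5 N down at 0.674 m → arm 0.674 m, τ = 283.5 × 0.674 = 191.1 N·m clockwise.
Battery pack: 24.6 × 9.81 = 241.3 N down at 1.89 m → arm 1.89 m, τ = 241.3 × 1.89 = 456.1 N·m clockwise.
Total clockwise load moment = 853.6 N·m.
The cable tension T acts at 2.13 m; only its component perpendicular to the boom, T sinθ, produces torque. sinθ = h/√(h²+d²) = 1.61/√(1.61²+2.13²) = 0.603.
Setting net torque to zero: T × 2.13 × 0.603 = 853.6 → T = 853.6 / 1.284 = 665 N.

T ≈ 665 N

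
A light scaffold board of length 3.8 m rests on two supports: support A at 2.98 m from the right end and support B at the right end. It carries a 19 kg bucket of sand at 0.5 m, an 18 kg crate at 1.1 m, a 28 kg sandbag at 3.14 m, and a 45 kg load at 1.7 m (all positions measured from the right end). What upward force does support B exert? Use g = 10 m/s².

R_B ≈ 450 N

Taking torques about support A:
Bucket of sand: 19 × 10 = 190 N down at 0.5 m → arm 2.48 m, τ = 190 × 2.48 = 471.2 N·m clockwise.
Crate: 18 × 10 = 180 N down at 1.1 m → arm 1.88 m, τ = 180 × 1.88 = 338.4 N·m clockwise.
Sandbag: 28 × 10 = 280 N down at 3.14 m → arm 0.16 m, τ = 280 × 0.16 = 44.8 N·m counterclockwise.
Load: 45 × 10 = 450 N down at 1.7 m → arm 1.28 m, τ = 450 × 1.28 = 576 N·m clockwise.
Net load moment about support A = 1341 N·m clockwise.
Reaction R at support B is upward at 0 m, arm 2.98 m → moment R × 2.98 counterclockwise.
Στ = 0 ⇒ R × 2.98 = 1341 ⇒ R = 450 N.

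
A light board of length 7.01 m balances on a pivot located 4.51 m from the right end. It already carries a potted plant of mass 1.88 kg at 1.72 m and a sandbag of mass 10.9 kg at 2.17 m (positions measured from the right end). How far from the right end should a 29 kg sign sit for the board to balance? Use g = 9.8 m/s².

About the pivot (at 4.51 m from the right end):
Potted plant: 1.88 × 9.8 = 18.42 N down at 1.72 m → arm 2.79 m, τ = 18.42 × 2.79 = 51.39 N·m clockwise.
Sandbag: 10.9 × 9.8 = 106.8 N down at 2.17 m → arm 2.34 m, τ = 106.8 × 2.34 = 249.9 N·m clockwise.
Net moment of existing loads = 301.3 N·m clockwise.
The sign weighs 29 × 9.8 = 284.2 N and must supply an equal counterclockwise moment, so its lever arm about the pivot is 301.3 / 284.2 = 1.06 m.
That puts it at 4.51 + 1.06 = 5.57 m from the right end.

x ≈ 5.57 m from the right end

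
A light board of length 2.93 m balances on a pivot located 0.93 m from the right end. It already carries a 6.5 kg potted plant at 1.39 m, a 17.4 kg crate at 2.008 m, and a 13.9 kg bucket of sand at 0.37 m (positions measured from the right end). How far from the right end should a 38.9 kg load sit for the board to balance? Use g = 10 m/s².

x ≈ 0.571 m from the right end

About the pivot (at 0.93 m from the right end):
Potted plant: 6.5 × 10 = 65 N down at 1.39 m → arm 0.46 m, τ = 65 × 0.46 = 29.9 N·m counterclockwise.
Crate: 17.4 × 10 = 174 N down at 2.008 m → arm 1.078 m, τ = 174 × 1.078 = 187.6 N·m counterclockwise.
Bucket of sand: 13.9 × 10 = 139 N down at 0.37 m → arm 0.56 m, τ = 139 × 0.56 = 77.84 N·m clockwise.
Net moment of existing loads = 139.7 N·m counterclockwise.
The load weighs 38.9 × 10 = 389 N and must supply an equal clockwise moment, so its lever arm about the pivot is 139.7 / 389 = 0.359 m.
That puts it at 0.93 − 0.359 = 0.571 m from the right end.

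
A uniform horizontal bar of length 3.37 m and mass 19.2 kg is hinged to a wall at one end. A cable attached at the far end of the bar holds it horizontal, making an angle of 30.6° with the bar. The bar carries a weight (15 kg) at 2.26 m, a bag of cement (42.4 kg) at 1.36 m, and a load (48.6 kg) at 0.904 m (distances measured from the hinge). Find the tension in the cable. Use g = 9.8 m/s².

T ≈ 959 N

Sum moments about the hinge (the unknown hinge reaction has zero arm there).
Beam weight: 19.2 × 9.8 = 188.2 N down at 1.685 m → arm 1.685 m, τ = 188.2 × 1.685 = 317.1 N·m clockwise.
Weight: 15 × 9.8 = 147 N down at 2.26 m → arm 2.26 m, τ = 147 × 2.26 = 332.2 N·m clockwise.
Bag of cement: 42.4 × 9.8 = 415.5 N down at 1.36 m → arm 1.36 m, τ = 415.5 × 1.36 = 565.1 N·m clockwise.
Load: 48.6 × 9.8 = 476.3 N down at 0.904 m → arm 0.904 m, τ = 476.3 × 0.904 = 430.6 N·m clockwise.
Total clockwise load moment = 1645 N·m.
The cable tension T acts at 3.37 m; only its component perpendicular to the bar, T sinθ, produces torque. sin 30.6° = 0.509.
Setting net torque to zero: T × 3.37 × 0.509 = 1645 → T = 1645 / 1.715 = 959 N.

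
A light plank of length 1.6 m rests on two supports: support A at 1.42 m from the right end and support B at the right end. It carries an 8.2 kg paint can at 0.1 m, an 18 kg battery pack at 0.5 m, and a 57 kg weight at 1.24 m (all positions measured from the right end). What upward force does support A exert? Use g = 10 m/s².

Sum moments about support B (its reaction then has zero moment arm).
Paint can: 8.2 × 10 = 82 N down at 0.1 m → arm 0.1 m, τ = 82 × 0.1 = 8.2 N·m counterclockwise.
Battery pack: 18 × 10 = 180 N down at 0.5 m → arm 0.5 m, τ = 180 × 0.5 = 90 N·m counterclockwise.
Weight: 57 × 10 = 570 N down at 1.24 m → arm 1.24 m, τ = 570 × 1.24 = 706.8 N·m counterclockwise.
Net load moment about support B = 805 N·m counterclockwise.
Reaction R at support A is upward at 1.42 m, arm 1.42 m → moment R × 1.42 clockwise.
Στ = 0 ⇒ R × 1.42 = 805 ⇒ R = 567 N.

R_A ≈ 567 N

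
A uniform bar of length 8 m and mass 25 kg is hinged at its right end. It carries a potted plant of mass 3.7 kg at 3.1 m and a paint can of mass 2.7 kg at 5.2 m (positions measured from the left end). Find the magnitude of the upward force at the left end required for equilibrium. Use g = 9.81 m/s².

Taking torques about the right end:
Beam weight: 25 × 9.81 = 245.2 N down at 4 m → arm 4 m, τ = 245.2 × 4 = 980.8 N·m counterclockwise.
Potted plant: 3.7 × 9.81 = 36.3 N down at 3.1 m → arm 4.9 m, τ = 36.3 × 4.9 = 177.9 N·m counterclockwise.
Paint can: 2.7 × 9.81 = 26.49 N down at 5.2 m → arm 2.8 m, τ = 26.49 × 2.8 = 74.17 N·m counterclockwise.
Net moment of the loads = 1233 N·m counterclockwise.
The upward force F acts at the left end, arm 8 m, giving F × 8 clockwise.
Στ = 0 ⇒ F × 8 = 1233 ⇒ F = 1233 / 8 = 154 N.

F ≈ 154 N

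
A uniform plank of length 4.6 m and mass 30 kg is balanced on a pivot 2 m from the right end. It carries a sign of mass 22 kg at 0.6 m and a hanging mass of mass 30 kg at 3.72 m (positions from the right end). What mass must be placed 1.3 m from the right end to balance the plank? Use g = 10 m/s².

Taking torques about the pivot (at 2 m from the right end):
Beam weight: 30 × 10 = 300 N down at 2.3 m → arm 0.3 m, τ = 300 × 0.3 = 90 N·m counterclockwise.
Sign: 22 × 10 = 220 N down at 0.6 m → arm 1.4 m, τ = 220 × 1.4 = 308 N·m clockwise.
Hanging mass: 30 × 10 = 300 N down at 3.72 m → arm 1.72 m, τ = 300 × 1.72 = 516 N·m counterclockwise.
Net moment of known loads = 298 N·m counterclockwise.
An unknown mass m at 1.3 m has arm 0.7 m; its moment is m·g·0.7 clockwise.
For rotational equilibrium, m × 10 × 0.7 = 298, so m = 298 / (10 × 0.7) = 42.6 kg.

m ≈ 42.6 kg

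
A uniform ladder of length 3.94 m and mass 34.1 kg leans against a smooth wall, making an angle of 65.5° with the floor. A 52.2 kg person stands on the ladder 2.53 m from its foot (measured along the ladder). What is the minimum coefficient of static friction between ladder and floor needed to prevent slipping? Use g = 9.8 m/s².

Take moments about the foot of the ladder.
Ladder weight 34.1×9.8 = 334.2 N acts at 1.97 m along the ladder; its horizontal arm is 1.97·cos65.5° = 0.8169 m → τ = 273 N·m clockwise.
Person: 52.2×9.8 = 511.6 N at 2.53 m → arm 1.049 m → τ = 536.7 N·m clockwise.
Wall normal N acts horizontally at the top; its moment arm is the height L sinθ = 3.94·sin65.5° = 3.585 m, counterclockwise.
Balancing moments: N × 3.585 = 809.7, giving N = 225.9 N.
ΣFx = 0 ⇒ f = N_wall = 225.9 N. ΣFy = 0 ⇒ N_floor = 845.8 N.
μ_min = f / N_floor = 225.9 / 845.8 = 0.267.

μ_min ≈ 0.267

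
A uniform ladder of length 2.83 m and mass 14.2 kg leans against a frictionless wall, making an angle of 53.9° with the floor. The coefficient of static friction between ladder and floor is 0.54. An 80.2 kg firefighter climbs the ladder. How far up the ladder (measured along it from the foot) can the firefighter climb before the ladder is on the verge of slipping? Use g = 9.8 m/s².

d ≈ 2.22 m

About the foot of the ladder:
Ladder weight 14.2×9.8 = 139.2 N acts at 1.415 m along the ladder; its horizontal arm is 1.415·cos53.9° = 0.8337 m → τ = 116.1 N·m clockwise.
Firefighter weight 80.2×9.8 = 786 N at distance d → arm d·cos53.9° → τ = 786·d·0.5892 clockwise.
Wall normal N at the top has arm L sinθ = 2.287 m counterclockwise, so Στ = 0 gives N·2.287 = 116.1 + 463.1·d.
ΣFy = 0 ⇒ N_floor = 925.2 N, so the maximum friction is μ_s·N_floor = 0.54×925.2 = 499.6 N. ΣFx = 0 ⇒ N_wall = f, so at the slipping point N = 499.6 N.
Substituting: 499.6×2.287 = 116.1 + 463.1·d ⇒ d = (1143 − 116.1) / 463.1 = 2.22 m.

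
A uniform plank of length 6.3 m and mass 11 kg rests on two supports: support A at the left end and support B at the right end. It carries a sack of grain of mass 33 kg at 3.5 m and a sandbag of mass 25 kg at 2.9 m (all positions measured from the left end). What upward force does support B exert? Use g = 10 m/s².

Taking torques about support A:
Beam weight: 11 × 10 = 110 N down at 3.15 m → arm 3.15 m, τ = 110 × 3.15 = 346.5 N·m clockwise.
Sack of grain: 33 × 10 = 330 N down at 3.5 m → arm 3.5 m, τ = 330 × 3.5 = 1155 N·m clockwise.
Sandbag: 25 × 10 = 250 N down at 2.9 m → arm 2.9 m, τ = 250 × 2.9 = 725 N·m clockwise.
Net load moment about support A = 2226 N·m clockwise.
Reaction R at support B is upward at 6.3 m, arm 6.3 m → moment R × 6.3 counterclockwise.
Balancing moments: R × 6.3 = 2226, giving R = 353 N.

R_B ≈ 353 N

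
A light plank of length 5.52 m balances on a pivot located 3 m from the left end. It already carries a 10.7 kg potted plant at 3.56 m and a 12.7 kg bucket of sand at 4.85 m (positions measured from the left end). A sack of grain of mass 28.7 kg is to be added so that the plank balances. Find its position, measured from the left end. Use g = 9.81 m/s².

Choose the pivot (at 3 m from the left end) as the axis so the support reaction has zero arm there.
Potted plant: 10.7 × 9.81 = 105 N down at 3.56 m → arm 0.56 m, τ = 105 × 0.56 = 58.8 N·m clockwise.
Bucket of sand: 12.7 × 9.81 = 124.6 N down at 4.85 m → arm 1.85 m, τ = 124.6 × 1.85 = 230.5 N·m clockwise.
Net moment of existing loads = 289.3 N·m clockwise.
The sack of grain weighs 28.7 × 9.81 = 281.5 N and must supply an equal counterclockwise moment, so its lever arm about the pivot is 289.3 / 281.5 = 1.03 m.
That puts it at 3 − 1.03 = 1.97 m from the left end.

x ≈ 1.97 m from the left end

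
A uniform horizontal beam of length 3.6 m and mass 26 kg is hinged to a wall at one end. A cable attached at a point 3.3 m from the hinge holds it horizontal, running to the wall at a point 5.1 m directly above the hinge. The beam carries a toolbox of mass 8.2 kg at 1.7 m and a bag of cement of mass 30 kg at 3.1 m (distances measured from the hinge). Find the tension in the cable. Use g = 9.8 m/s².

About the hinge:
Beam weight: 26 × 9.8 = 254.8 N down at 1.8 m → arm 1.8 m, τ = 254.8 × 1.8 = 458.6 N·m clockwise.
Toolbox: 8.2 × 9.8 = 80.36 N down at 1.7 m → arm 1.7 m, τ = 80.36 × 1.7 = 136.6 N·m clockwise.
Bag of cement: 30 × 9.8 = 294 N down at 3.1 m → arm 3.1 m, τ = 294 × 3.1 = 911.4 N·m clockwise.
Total clockwise load moment = 1507 N·m.
The cable tension T acts at 3.3 m; only its component perpendicular to the beam, T sinθ, produces torque. sinθ = h/√(h²+d²) = 5.1/√(5.1²+3.3²) = 0.8396.
Στ = 0 ⇒ T × 3.3 × 0.8396 = 1507 ⇒ T = 1507 / 2.771 = 544 N.

T ≈ 544 N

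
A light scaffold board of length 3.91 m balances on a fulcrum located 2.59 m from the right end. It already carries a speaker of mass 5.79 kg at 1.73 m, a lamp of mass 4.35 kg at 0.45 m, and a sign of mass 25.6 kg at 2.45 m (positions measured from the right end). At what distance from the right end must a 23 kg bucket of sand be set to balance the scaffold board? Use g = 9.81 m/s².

x ≈ 3.37 m from the right end

Take moments about the fulcrum (at 2.59 m from the right end).
Speaker: 5.79 × 9.81 = 56.8 N down at 1.73 m → arm 0.86 m, τ = 56.8 × 0.86 = 48.85 N·m clockwise.
Lamp: 4.35 × 9.81 = 42.67 N down at 0.45 m → arm 2.14 m, τ = 42.67 × 2.14 = 91.31 N·m clockwise.
Sign: 25.6 × 9.81 = 251.1 N down at 2.45 m → arm 0.14 m, τ = 251.1 × 0.14 = 35.15 N·m clockwise.
Net moment of existing loads = 175.3 N·m clockwise.
The bucket of sand weighs 23 × 9.81 = 225.6 N and must supply an equal counterclockwise moment, so its lever arm about the fulcrum is 175.3 / 225.6 = 0.777 m.
That puts it at 2.59 + 0.777 = 3.37 m from the right end.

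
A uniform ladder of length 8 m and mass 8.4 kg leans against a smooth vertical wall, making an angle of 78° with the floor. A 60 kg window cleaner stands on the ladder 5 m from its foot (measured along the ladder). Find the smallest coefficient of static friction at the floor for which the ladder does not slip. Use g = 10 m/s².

About the foot of the ladder:
Ladder weight 8.4×10 = 84 N acts at 4 m along the ladder; its horizontal arm is 4·cos78° = 0.8316 m → τ = 69.85 N·m clockwise.
Window cleaner: 60×10 = 600 N at 5 m → arm 1.04 m → τ = 624 N·m clockwise.
Wall normal N acts horizontally at the top; its moment arm is the height L sinθ = 8·sin78° = 7.825 m, counterclockwise.
Στ = 0 ⇒ N × 7.825 = 693.9 ⇒ N = 88.68 N.
ΣFx = 0 ⇒ f = N_wall = 88.68 N. ΣFy = 0 ⇒ N_floor = 684 N.
μ_min = f / N_floor = 88.68 / 684 = 0.13.

μ_min ≈ 0.13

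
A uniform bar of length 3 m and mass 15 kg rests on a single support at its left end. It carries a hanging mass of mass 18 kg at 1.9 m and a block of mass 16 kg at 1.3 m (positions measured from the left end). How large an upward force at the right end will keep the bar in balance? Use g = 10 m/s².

Choose the left end as the axis so the unknown pivot reaction has zero arm there.
Beam weight: 15 × 10 = 150 N down at 1.5 m → arm 1.5 m, τ = 150 × 1.5 = 225 N·m clockwise.
Hanging mass: 18 × 10 = 180 N down at 1.9 m → arm 1.9 m, τ = 180 × 1.9 = 342 N·m clockwise.
Block: 16 × 10 = 160 N down at 1.3 m → arm 1.3 m, τ = 160 × 1.3 = 208 N·m clockwise.
Net moment of the loads = 775 N·m clockwise.
The upward force F acts at the right end, arm 3 m, giving F × 3 counterclockwise.
For rotational equilibrium, F × 3 = 775, so F = 775 / 3 = 258 N.

F ≈ 258 N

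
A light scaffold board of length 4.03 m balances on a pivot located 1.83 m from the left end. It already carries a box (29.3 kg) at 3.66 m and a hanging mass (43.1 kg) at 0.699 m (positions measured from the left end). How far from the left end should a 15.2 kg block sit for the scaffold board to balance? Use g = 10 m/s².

About the pivot (at 1.83 m from the left end):
Box: 29.3 × 10 = 293 N down at 3.66 m → arm 1.83 m, τ = 293 × 1.83 = 536.2 N·m clockwise.
Hanging mass: 43.1 × 10 = 431 N down at 0.699 m → arm 1.131 m, τ = 431 × 1.131 = 487.5 N·m counterclockwise.
Net moment of existing loads = 48.7 N·m clockwise.
The block weighs 15.2 × 10 = 152 N and must supply an equal counterclockwise moment, so its lever arm about the pivot is 48.7 / 152 = 0.32 m.
That puts it at 1.83 − 0.32 = 1.51 m from the left end.

x ≈ 1.51 m from the left end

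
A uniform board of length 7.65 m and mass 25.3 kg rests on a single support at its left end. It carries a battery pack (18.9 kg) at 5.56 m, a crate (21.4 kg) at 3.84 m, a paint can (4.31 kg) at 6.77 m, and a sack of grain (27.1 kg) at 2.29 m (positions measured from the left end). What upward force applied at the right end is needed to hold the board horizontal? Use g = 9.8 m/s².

Taking torques about the left end:
Beam weight: 25.3 × 9.8 = 247.9 N down at 3.825 m → arm 3.825 m, τ = 247.9 × 3.825 = 948.2 N·m clockwise.
Battery pack: 18.9 × 9.8 = 185.2 N down at 5.56 m → arm 5.56 m, τ = 185.2 × 5.56 = 1030 N·m clockwise.
Crate: 21.4 × 9.8 = 209.7 N down at 3.84 m → arm 3.84 m, τ = 209.7 × 3.84 = 805.2 N·m clockwise.
Paint can: 4.31 × 9.8 = 42.24 N down at 6.77 m → arm 6.77 m, τ = 42.24 × 6.77 = 286 N·m clockwise.
Sack of grain: 27.1 × 9.8 = 265.6 N down at 2.29 m → arm 2.29 m, τ = 265.6 × 2.29 = 608.2 N·m clockwise.
Net moment of the loads = 3678 N·m clockwise.
The upward force F acts at the right end, arm 7.65 m, giving F × 7.65 counterclockwise.
For rotational equilibrium, F × 7.65 = 3678, so F = 3678 / 7.65 = 481 N.

F ≈ 481 N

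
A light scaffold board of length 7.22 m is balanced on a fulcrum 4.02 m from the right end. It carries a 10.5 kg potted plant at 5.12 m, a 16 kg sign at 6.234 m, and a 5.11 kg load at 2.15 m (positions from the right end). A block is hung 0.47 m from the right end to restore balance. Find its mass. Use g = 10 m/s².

Choose the fulcrum (at 4.02 m from the right end) as the axis so the support reaction has zero arm there.
Potted plant: 10.5 × 10 = 105 N down at 5.12 m → arm 1.1 m, τ = 105 × 1.1 = 115.5 N·m counterclockwise.
Sign: 16 × 10 = 160 N down at 6.234 m → arm 2.214 m, τ = 160 × 2.214 = 354.2 N·m counterclockwise.
Load: 5.11 × 10 = 51.1 N down at 2.15 m → arm 1.87 m, τ = 51.1 × 1.87 = 95.56 N·m clockwise.
Net moment of known loads = 374.1 N·m counterclockwise.
An unknown mass m at 0.47 m has arm 3.55 m; its moment is m·g·3.55 clockwise.
Setting net torque to zero: m × 10 × 3.55 = 374.1 → m = 374.1 / (10 × 3.55) = 10.5 kg.

m ≈ 10.5 kg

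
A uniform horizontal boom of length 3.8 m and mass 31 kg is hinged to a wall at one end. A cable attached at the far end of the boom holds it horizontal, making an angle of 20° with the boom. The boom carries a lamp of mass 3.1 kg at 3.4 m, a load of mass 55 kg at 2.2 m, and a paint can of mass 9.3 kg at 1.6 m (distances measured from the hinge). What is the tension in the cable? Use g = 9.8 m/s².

Taking torques about the hinge:
Beam weight: 31 × 9.8 = 303.8 N down at 1.9 m → arm 1.9 m, τ = 303.8 × 1.9 = 577.2 N·m clockwise.
Lamp: 3.1 × 9.8 = 30.38 N down at 3.4 m → arm 3.4 m, τ = 30.38 × 3.4 = 103.3 N·m clockwise.
Load: 55 × 9.8 = 539 N down at 2.2 m → arm 2.2 m, τ = 539 × 2.2 = 1186 N·m clockwise.
Paint can: 9.3 × 9.8 = 91.14 N down at 1.6 m → arm 1.6 m, τ = 91.14 × 1.6 = 145.8 N·m clockwise.
Total clockwise load moment = 2012 N·m.
The cable tension T acts at 3.8 m; only its component perpendicular to the boom, T sinθ, produces torque. sin 20° = 0.342.
Setting net torque to zero: T × 3.8 × 0.342 = 2012 → T = 2012 / 1.3 = 1550 N.

T ≈ 1550 N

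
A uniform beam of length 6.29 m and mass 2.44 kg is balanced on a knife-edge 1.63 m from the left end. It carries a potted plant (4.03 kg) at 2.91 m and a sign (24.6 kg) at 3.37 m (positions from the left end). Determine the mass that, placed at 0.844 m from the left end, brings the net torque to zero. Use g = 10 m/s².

Choose the knife-edge (at 1.63 m from the left end) as the axis so the support reaction has zero arm there.
Beam weight: 2.44 × 10 = 24.4 N down at 3.145 m → arm 1.515 m, τ = 24.4 × 1.515 = 36.97 N·m clockwise.
Potted plant: 4.03 × 10 = 40.3 N down at 2.91 m → arm 1.28 m, τ = 40.3 × 1.28 = 51.58 N·m clockwise.
Sign: 24.6 × 10 = 246 N down at 3.37 m → arm 1.74 m, τ = 246 × 1.74 = 428 N·m clockwise.
Net moment of known loads = 516.5 N·m clockwise.
An unknown mass m at 0.844 m has arm 0.786 m; its moment is m·g·0.786 counterclockwise.
For rotational equilibrium, m × 10 × 0.786 = 516.5, so m = 516.5 / (10 × 0.786) = 65.7 kg.

m ≈ 65.7 kg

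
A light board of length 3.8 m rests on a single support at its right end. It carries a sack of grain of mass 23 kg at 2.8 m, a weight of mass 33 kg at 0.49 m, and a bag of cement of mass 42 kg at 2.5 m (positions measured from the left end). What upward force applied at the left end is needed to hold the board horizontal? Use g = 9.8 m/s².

F ≈ 482 N

Taking torques about the right end:
Sack of grain: 23 × 9.8 = 225.4 N down at 2.8 m → arm 1 m, τ = 225.4 × 1 = 225.4 N·m counterclockwise.
Weight: 33 × 9.8 = 323.4 N down at 0.49 m → arm 3.31 m, τ = 323.4 × 3.31 = 1070 N·m counterclockwise.
Bag of cement: 42 × 9.8 = 411.6 N down at 2.5 m → arm 1.3 m, τ = 411.6 × 1.3 = 535.1 N·m counterclockwise.
Net moment of the loads = 1830 N·m counterclockwise.
The upward force F acts at the left end, arm 3.8 m, giving F × 3.8 clockwise.
Στ = 0 ⇒ F × 3.8 = 1830 ⇒ F = 1830 / 3.8 = 482 N.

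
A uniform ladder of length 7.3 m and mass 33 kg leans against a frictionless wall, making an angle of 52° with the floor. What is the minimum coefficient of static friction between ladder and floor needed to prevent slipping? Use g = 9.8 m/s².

μ_min ≈ 0.391

About the foot of the ladder:
Ladder weight 33×9.8 = 323.4 N acts at 3.65 m along the ladder; its horizontal arm is 3.65·cos52° = 2.247 m → τ = 726.7 N·m clockwise.
Wall normal N acts horizontally at the top; its moment arm is the height L sinθ = 7.3·sin52° = 5.752 m, counterclockwise.
Στ = 0 ⇒ N × 5.752 = 726.7 ⇒ N = 126.3 N.
ΣFx = 0 ⇒ f = N_wall = 126.3 N. ΣFy = 0 ⇒ N_floor = 323.4 N.
μ_min = f / N_floor = 126.3 / 323.4 = 0.391.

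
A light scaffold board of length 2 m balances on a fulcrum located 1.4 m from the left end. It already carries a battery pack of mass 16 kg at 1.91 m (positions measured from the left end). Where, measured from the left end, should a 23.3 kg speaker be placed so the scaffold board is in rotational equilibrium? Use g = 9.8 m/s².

Take moments about the fulcrum (at 1.4 m from the left end).
Battery pack: 16 × 9.8 = 156.8 N down at 1.91 m → arm 0.51 m, τ = 156.8 × 0.51 = 79.97 N·m clockwise.
Net moment of existing loads = 79.97 N·m clockwise.
The speaker weighs 23.3 × 9.8 = 228.3 N and must supply an equal counterclockwise moment, so its lever arm about the fulcrum is 79.97 / 228.3 = 0.35 m.
That puts it at 1.4 − 0.35 = 1.05 m from the left end.

x ≈ 1.05 m from the left end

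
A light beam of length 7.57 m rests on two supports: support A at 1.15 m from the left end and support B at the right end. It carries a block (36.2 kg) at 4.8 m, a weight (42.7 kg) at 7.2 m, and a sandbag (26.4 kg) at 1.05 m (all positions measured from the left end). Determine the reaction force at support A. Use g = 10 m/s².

Taking torques about support B:
Block: 36.2 × 10 = 362 N down at 4.8 m → arm 2.77 m, τ = 362 × 2.77 = 1003 N·m counterclockwise.
Weight: 42.7 × 10 = 427 N down at 7.2 m → arm 0.37 m, τ = 427 × 0.37 = 158 N·m counterclockwise.
Sandbag: 26.4 × 10 = 264 N down at 1.05 m → arm 6.52 m, τ = 264 × 6.52 = 1721 N·m counterclockwise.
Net load moment about support B = 2882 N·m counterclockwise.
Reaction R at support A is upward at 1.15 m, arm 6.42 m → moment R × 6.42 clockwise.
Setting net torque to zero: R × 6.42 = 2882 → R = 449 N.

R_A ≈ 449 N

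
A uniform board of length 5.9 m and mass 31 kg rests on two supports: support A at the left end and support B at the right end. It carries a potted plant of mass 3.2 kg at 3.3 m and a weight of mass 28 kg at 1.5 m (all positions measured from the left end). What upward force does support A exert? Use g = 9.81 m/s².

R_A ≈ 371 N

Sum moments about support B (its reaction then has zero moment arm).
Beam weight: 31 × 9.81 = 304.1 N down at 2.95 m → arm 2.95 m, τ = 304.1 × 2.95 = 897.1 N·m counterclockwise.
Potted plant: 3.2 × 9.81 = 31.39 N down at 3.3 m → arm 2.6 m, τ = 31.39 × 2.6 = 81.61 N·m counterclockwise.
Weight: 28 × 9.81 = 274.7 N down at 1.5 m → arm 4.4 m, τ = 274.7 × 4.4 = 1209 N·m counterclockwise.
Net load moment about support B = 2188 N·m counterclockwise.
Reaction R at support A is upward at 0 m, arm 5.9 m → moment R × 5.9 clockwise.
Στ = 0 ⇒ R × 5.9 = 2188 ⇒ R = 371 N.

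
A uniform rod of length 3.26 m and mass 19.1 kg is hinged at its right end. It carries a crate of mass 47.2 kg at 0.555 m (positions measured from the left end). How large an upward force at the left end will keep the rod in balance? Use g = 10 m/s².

F ≈ 487 N

About the right end:
Beam weight: 19.1 × 10 = 191 N down at 1.63 m → arm 1.63 m, τ = 191 × 1.63 = 311.3 N·m counterclockwise.
Crate: 47.2 × 10 = 472 N down at 0.555 m → arm 2.705 m, τ = 472 × 2.705 = 1277 N·m counterclockwise.
Net moment of the loads = 1588 N·m counterclockwise.
The upward force F acts at the left end, arm 3.26 m, giving F × 3.26 clockwise.
For rotational equilibrium, F × 3.26 = 1588, so F = 1588 / 3.26 = 487 N.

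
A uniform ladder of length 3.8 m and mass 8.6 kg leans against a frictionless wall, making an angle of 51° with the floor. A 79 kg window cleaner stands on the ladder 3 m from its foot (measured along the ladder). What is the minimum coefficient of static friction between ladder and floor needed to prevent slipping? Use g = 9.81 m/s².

μ_min ≈ 0.616

Taking torques about the foot of the ladder:
Ladder weight 8.6×9.81 = 84.37 N acts at 1.9 m along the ladder; its horizontal arm is 1.9·cos51° = 1.196 m → τ = 100.9 N·m clockwise.
Window cleaner: 79×9.81 = 775 N at 3 m → arm 1.888 m → τ = 1463 N·m clockwise.
Wall normal N acts horizontally at the top; its moment arm is the height L sinθ = 3.8·sin51° = 2.953 m, counterclockwise.
For rotational equilibrium, N × 2.953 = 1564, so N = 529.6 N.
ΣFx = 0 ⇒ f = N_wall = 529.6 N. ΣFy = 0 ⇒ N_floor = 859.4 N.
μ_min = f / N_floor = 529.6 / 859.4 = 0.616.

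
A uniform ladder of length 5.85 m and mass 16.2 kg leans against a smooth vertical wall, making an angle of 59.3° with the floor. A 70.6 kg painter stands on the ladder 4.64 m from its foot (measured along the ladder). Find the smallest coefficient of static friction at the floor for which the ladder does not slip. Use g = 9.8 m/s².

Sum moments about the foot of the ladder (the floor normal and friction both act there and drop out).
Ladder weight 16.2×9.8 = 158.8 N acts at 2.925 m along the ladder; its horizontal arm is 2.925·cos59.3° = 1.493 m → τ = 237.1 N·m clockwise.
Painter: 70.6×9.8 = 691.9 N at 4.64 m → arm 2.369 m → τ = 1639 N·m clockwise.
Wall normal N acts horizontally at the top; its moment arm is the height L sinθ = 5.85·sin59.3° = 5.03 m, counterclockwise.
Setting net torque to zero: N × 5.03 = 1876 → N = 373 N.
ΣFx = 0 ⇒ f = N_wall = 373 N. ΣFy = 0 ⇒ N_floor = 850.7 N.
μ_min = f / N_floor = 373 / 850.7 = 0.438.

μ_min ≈ 0.438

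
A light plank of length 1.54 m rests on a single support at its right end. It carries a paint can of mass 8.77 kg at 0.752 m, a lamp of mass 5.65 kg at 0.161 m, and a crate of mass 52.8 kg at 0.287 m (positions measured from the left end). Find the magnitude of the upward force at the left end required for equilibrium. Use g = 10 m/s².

Choose the right end as the axis so the unknown pivot reaction has zero arm there.
Paint can: 8.77 × 10 = 87.7 N down at 0.752 m → arm 0.788 m, τ = 87.7 × 0.788 = 69.11 N·m counterclockwise.
Lamp: 5.65 × 10 = 56.5 N down at 0.161 m → arm 1.379 m, τ = 56.5 × 1.379 = 77.91 N·m counterclockwise.
Crate: 52.8 × 10 = 528 N down at 0.287 m → arm 1.253 m, τ = 528 × 1.253 = 661.6 N·m counterclockwise.
Net moment of the loads = 808.6 N·m counterclockwise.
The upward force F acts at the left end, arm 1.54 m, giving F × 1.54 clockwise.
Setting net torque to zero: F × 1.54 = 808.6 → F = 808.6 / 1.54 = 525 N.

F ≈ 525 N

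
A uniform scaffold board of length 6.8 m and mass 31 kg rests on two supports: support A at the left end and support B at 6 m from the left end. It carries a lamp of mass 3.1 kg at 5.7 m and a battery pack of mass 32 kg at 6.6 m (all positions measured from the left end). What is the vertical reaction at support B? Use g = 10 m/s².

Choose support A as the axis so its reaction then has zero moment arm.
Beam weight: 31 × 10 = 310 N down at 3.4 m → arm 3.4 m, τ = 310 × 3.4 = 1054 N·m clockwise.
Lamp: 3.1 × 10 = 31 N down at 5.7 m → arm 5.7 m, τ = 31 × 5.7 = 176.7 N·m clockwise.
Battery pack: 32 × 10 = 320 N down at 6.6 m → arm 6.6 m, τ = 320 × 6.6 = 2112 N·m clockwise.
Net load moment about support A = 3343 N·m clockwise.
Reaction R at support B is upward at 6 m, arm 6 m → moment R × 6 counterclockwise.
For rotational equilibrium, R × 6 = 3343, so R = 557 N.

R_B ≈ 557 N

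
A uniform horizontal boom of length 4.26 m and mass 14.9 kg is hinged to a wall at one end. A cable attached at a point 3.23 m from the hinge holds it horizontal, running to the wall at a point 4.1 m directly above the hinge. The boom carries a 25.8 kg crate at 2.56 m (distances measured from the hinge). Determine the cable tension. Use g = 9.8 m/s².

T ≈ 378 N

About the hinge:
Beam weight: 14.9 × 9.8 = 146 N down at 2.13 m → arm 2.13 m, τ = 146 × 2.13 = 311 N·m clockwise.
Crate: 25.8 × 9.8 = 252.8 N down at 2.56 m → arm 2.56 m, τ = 252.8 × 2.56 = 647.2 N·m clockwise.
Total clockwise load moment = 958.2 N·m.
The cable tension T acts at 3.23 m; only its component perpendicular to the boom, T sinθ, produces torque. sinθ = h/√(h²+d²) = 4.1/√(4.1²+3.23²) = 0.7855.
For rotational equilibrium, T × 3.23 × 0.7855 = 958.2, so T = 958.2 / 2.537 = 378 N.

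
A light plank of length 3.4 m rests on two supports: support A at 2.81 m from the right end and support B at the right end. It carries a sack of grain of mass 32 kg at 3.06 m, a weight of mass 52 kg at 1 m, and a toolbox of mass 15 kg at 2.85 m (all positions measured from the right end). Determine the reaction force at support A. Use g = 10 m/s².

R_A ≈ 686 N

About support B:
Sack of grain: 32 × 10 = 320 N down at 3.06 m → arm 3.06 m, τ = 320 × 3.06 = 979.2 N·m counterclockwise.
Weight: 52 × 10 = 520 N down at 1 m → arm 1 m, τ = 520 × 1 = 520 N·m counterclockwise.
Toolbox: 15 × 10 = 150 N down at 2.85 m → arm 2.85 m, τ = 150 × 2.85 = 427.5 N·m counterclockwise.
Net load moment about support B = 1927 N·m counterclockwise.
Reaction R at support A is upward at 2.81 m, arm 2.81 m → moment R × 2.81 clockwise.
For rotational equilibrium, R × 2.81 = 1927, so R = 686 N.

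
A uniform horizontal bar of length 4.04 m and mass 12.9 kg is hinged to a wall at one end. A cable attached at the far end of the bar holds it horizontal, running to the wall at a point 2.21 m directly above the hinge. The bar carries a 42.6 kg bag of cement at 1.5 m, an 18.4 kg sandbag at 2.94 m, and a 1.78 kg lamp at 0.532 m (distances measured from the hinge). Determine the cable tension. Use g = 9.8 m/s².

Taking torques about the hinge:
Beam weight: 12.9 × 9.8 = 126.4 N down at 2.02 m → arm 2.02 m, τ = 126.4 × 2.02 = 255.3 N·m clockwise.
Bag of cement: 42.6 × 9.8 = 417.5 N down at 1.5 m → arm 1.5 m, τ = 417.5 × 1.5 = 626.2 N·m clockwise.
Sandbag: 18.4 × 9.8 = 180.3 N down at 2.94 m → arm 2.94 m, τ = 180.3 × 2.94 = 530.1 N·m clockwise.
Lamp: 1.78 × 9.8 = 17.44 N down at 0.532 m → arm 0.532 m, τ = 17.44 × 0.532 = 9.278 N·m clockwise.
Total clockwise load moment = 1421 N·m.
The cable tension T acts at 4.04 m; only its component perpendicular to the bar, T sinθ, produces torque. sinθ = h/√(h²+d²) = 2.21/√(2.21²+4.04²) = 0.4799.
Balancing moments: T × 4.04 × 0.4799 = 1421, giving T = 1421 / 1.939 = 733 N.

T ≈ 733 N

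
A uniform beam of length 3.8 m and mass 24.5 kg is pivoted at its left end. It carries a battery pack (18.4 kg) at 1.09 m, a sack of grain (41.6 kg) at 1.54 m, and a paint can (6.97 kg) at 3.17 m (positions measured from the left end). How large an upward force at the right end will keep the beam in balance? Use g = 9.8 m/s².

Choose the left end as the axis so the unknown pivot reaction has zero arm there.
Beam weight: 24.5 × 9.8 = 240.1 N down at 1.9 m → arm 1.9 m, τ = 240.1 × 1.9 = 456.2 N·m clockwise.
Battery pack: 18.4 × 9.8 = 180.3 N down at 1.09 m → arm 1.09 m, τ = 180.3 × 1.09 = 196.5 N·m clockwise.
Sack of grain: 41.6 × 9.8 = 407.7 N down at 1.54 m → arm 1.54 m, τ = 407.7 × 1.54 = 627.9 N·m clockwise.
Paint can: 6.97 × 9.8 = 68.31 N down at 3.17 m → arm 3.17 m, τ = 68.31 × 3.17 = 216.5 N·m clockwise.
Net moment of the loads = 1497 N·m clockwise.
The upward force F acts at the right end, arm 3.8 m, giving F × 3.8 counterclockwise.
Balancing moments: F × 3.8 = 1497, giving F = 1497 / 3.8 = 394 N.

F ≈ 394 N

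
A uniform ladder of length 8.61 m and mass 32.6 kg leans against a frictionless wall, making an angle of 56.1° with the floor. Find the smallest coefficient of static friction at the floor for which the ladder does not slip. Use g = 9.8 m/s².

About the foot of the ladder:
Ladder weight 32.6×9.8 = 319.5 N acts at 4.305 m along the ladder; its horizontal arm is 4.305·cos56.1° = 2.401 m → τ = 767.1 N·m clockwise.
Wall normal N acts horizontally at the top; its moment arm is the height L sinθ = 8.61·sin56.1° = 7.146 m, counterclockwise.
For rotational equilibrium, N × 7.146 = 767.1, so N = 107.3 N.
ΣFx = 0 ⇒ f = N_wall = 107.3 N. ΣFy = 0 ⇒ N_floor = 319.5 N.
μ_min = f / N_floor = 107.3 / 319.5 = 0.336.

μ_min ≈ 0.336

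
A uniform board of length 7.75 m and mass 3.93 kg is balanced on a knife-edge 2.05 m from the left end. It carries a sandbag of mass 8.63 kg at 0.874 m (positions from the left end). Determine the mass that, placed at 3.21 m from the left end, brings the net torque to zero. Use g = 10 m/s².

About the knife-edge (at 2.05 m from the left end):
Beam weight: 3.93 × 10 = 39.3 N down at 3.875 m → arm 1.825 m, τ = 39.3 × 1.825 = 71.72 N·m clockwise.
Sandbag: 8.63 × 10 = 86.3 N down at 0.874 m → arm 1.176 m, τ = 86.3 × 1.176 = 101.5 N·m counterclockwise.
Net moment of known loads = 29.78 N·m counterclockwise.
An unknown mass m at 3.21 m has arm 1.16 m; its moment is m·g·1.16 clockwise.
For rotational equilibrium, m × 10 × 1.16 = 29.78, so m = 29.78 / (10 × 1.16) = 2.57 kg.

m ≈ 2.57 kg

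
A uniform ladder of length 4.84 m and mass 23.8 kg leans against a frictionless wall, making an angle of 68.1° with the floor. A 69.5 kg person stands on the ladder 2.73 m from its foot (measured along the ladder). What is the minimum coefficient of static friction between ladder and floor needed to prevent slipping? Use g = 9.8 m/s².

μ_min ≈ 0.22

About the foot of the ladder:
Ladder weight 23.8×9.8 = 233.2 N acts at 2.42 m along the ladder; its horizontal arm is 2.42·cos68.1° = 0.9026 m → τ = 210.5 N·m clockwise.
Person: 69.5×9.8 = 681.1 N at 2.73 m → arm 1.018 m → τ = 693.4 N·m clockwise.
Wall normal N acts horizontally at the top; its moment arm is the height L sinθ = 4.84·sin68.1° = 4.491 m, counterclockwise.
For rotational equilibrium, N × 4.491 = 903.9, so N = 201.3 N.
ΣFx = 0 ⇒ f = N_wall = 201.3 N. ΣFy = 0 ⇒ N_floor = 914.3 N.
μ_min = f / N_floor = 201.3 / 914.3 = 0.22.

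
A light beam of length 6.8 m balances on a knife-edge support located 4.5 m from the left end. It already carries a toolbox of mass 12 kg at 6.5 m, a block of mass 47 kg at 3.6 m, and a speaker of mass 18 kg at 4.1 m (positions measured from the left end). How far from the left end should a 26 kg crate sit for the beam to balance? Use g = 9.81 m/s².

About the knife-edge support (at 4.5 m from the left end):
Toolbox: 12 × 9.81 = 117.7 N down at 6.5 m → arm 2 m, τ = 117.7 × 2 = 235.4 N·m clockwise.
Block: 47 × 9.81 = 461.1 N down at 3.6 m → arm 0.9 m, τ = 461.1 × 0.9 = 415 N·m counterclockwise.
Speaker: 18 × 9.81 = 176.6 N down at 4.1 m → arm 0.4 m, τ = 176.6 × 0.4 = 70.64 N·m counterclockwise.
Net moment of existing loads = 250.2 N·m counterclockwise.
The crate weighs 26 × 9.81 = 255.1 N and must supply an equal clockwise moment, so its lever arm about the knife-edge support is 250.2 / 255.1 = 0.981 m.
That puts it at 4.5 + 0.981 = 5.48 m from the left end.

x ≈ 5.48 m from the left end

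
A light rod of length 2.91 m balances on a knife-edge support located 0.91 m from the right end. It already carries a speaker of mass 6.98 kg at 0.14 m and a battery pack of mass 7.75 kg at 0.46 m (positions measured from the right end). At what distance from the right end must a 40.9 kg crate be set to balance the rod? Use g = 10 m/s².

x ≈ 1.13 m from the right end

Choose the knife-edge support (at 0.91 m from the right end) as the axis so the support reaction has zero arm there.
Speaker: 6.98 × 10 = 69.8 N down at 0.14 m → arm 0.77 m, τ = 69.8 × 0.77 = 53.75 N·m clockwise.
Battery pack: 7.75 × 10 = 77.5 N down at 0.46 m → arm 0.45 m, τ = 77.5 × 0.45 = 34.88 N·m clockwise.
Net moment of existing loads = 88.63 N·m clockwise.
The crate weighs 40.9 × 10 = 409 N and must supply an equal counterclockwise moment, so its lever arm about the knife-edge support is 88.63 / 409 = 0.217 m.
That puts it at 0.91 + 0.217 = 1.13 m from the right end.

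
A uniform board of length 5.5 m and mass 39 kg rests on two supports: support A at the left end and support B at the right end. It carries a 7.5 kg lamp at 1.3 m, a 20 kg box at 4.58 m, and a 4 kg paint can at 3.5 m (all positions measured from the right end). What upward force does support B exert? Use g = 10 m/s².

R_B ≈ 300 N

Choose support A as the axis so its reaction then has zero moment arm.
Beam weight: 39 × 10 = 390 N down at 2.75 m → arm 2.75 m, τ = 390 × 2.75 = 1072 N·m clockwise.
Lamp: 7.5 × 10 = 75 N down at 1.3 m → arm 4.2 m, τ = 75 × 4.2 = 315 N·m clockwise.
Box: 20 × 10 = 200 N down at 4.58 m → arm 0.92 m, τ = 200 × 0.92 = 184 N·m clockwise.
Paint can: 4 × 10 = 40 N down at 3.5 m → arm 2 m, τ = 40 × 2 = 80 N·m clockwise.
Net load moment about support A = 1651 N·m clockwise.
Reaction R at support B is upward at 0 m, arm 5.5 m → moment R × 5.5 counterclockwise.
For rotational equilibrium, R × 5.5 = 1651, so R = 300 N.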